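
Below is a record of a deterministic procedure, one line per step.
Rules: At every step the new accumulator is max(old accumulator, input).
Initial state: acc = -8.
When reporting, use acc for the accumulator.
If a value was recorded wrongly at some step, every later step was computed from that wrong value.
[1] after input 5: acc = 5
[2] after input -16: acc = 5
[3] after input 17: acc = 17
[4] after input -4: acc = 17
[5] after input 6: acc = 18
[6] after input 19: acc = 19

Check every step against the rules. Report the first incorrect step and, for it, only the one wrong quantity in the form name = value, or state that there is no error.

step 5, acc = 17

Step 1: acc = max(-8, 5) = 5 — consistent with the record.
Step 2: acc = max(5, -16) = 5 — same as recorded.
Step 3: acc = max(5, 17) = 17 — agrees with the record.
Step 4: acc = max(17, -4) = 17 — exactly as logged.
Step 5: acc = max(17, 6) = 17 — the entry is off here.
Step 5 is the first one off; corrected, acc = 17.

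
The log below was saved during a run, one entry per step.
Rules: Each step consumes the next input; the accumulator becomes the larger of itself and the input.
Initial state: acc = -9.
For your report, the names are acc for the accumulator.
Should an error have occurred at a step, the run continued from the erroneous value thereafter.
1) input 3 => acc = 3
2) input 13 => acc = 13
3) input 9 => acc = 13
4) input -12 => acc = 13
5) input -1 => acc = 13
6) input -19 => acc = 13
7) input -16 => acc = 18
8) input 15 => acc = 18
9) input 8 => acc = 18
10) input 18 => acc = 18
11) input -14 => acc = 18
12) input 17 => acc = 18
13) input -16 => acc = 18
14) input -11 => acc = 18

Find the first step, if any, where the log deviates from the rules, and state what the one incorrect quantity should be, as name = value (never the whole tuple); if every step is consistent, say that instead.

step 7, acc = 13

step 1: acc = max(-9, 3) = 3 -> verified
step 2: acc = max(3, 13) = 13 -> exactly as logged
step 3: acc = max(13, 9) = 13 -> agrees with the log
step 4: acc = max(13, -12) = 13 -> matches
step 5: acc = max(13, -1) = 13 -> verified
step 6: acc = max(13, -19) = 13 -> agrees with the log
step 7: acc = max(13, -16) = 13 -> the log disagrees here
The audit stops at step 7: the recorded entry is wrong and should be acc = 13.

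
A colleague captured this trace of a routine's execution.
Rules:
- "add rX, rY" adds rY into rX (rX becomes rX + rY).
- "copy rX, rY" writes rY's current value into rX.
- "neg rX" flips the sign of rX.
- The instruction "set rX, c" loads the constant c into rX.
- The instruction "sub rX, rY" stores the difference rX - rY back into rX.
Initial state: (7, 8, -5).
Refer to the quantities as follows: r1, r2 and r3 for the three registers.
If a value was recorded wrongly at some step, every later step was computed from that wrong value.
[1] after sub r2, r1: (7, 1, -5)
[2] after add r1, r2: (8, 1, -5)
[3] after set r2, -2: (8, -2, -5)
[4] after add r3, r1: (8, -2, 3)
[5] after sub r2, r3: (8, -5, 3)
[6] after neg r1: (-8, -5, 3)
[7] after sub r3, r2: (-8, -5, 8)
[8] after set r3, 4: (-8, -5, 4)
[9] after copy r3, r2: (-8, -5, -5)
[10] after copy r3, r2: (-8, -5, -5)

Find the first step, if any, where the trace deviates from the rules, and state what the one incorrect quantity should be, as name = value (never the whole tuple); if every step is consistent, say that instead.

step 1: r2 = 8 - 7 = 1 -> exactly as logged
step 2: r1 = 7 + 1 = 8 -> same as recorded
step 3: r2 = -2 -> same as recorded
step 4: r3 = -5 + 8 = 3 -> matches
step 5: r2 = -2 - 3 = -5 -> agrees with the trace
step 6: r1 = -(8) = -8 -> in agreement
step 7: r3 = 3 - -5 = 8 -> in agreement
step 8: r3 = 4 -> verified
step 9: r3 = -5 -> in agreement
step 10: r3 = -5 -> no discrepancy
Each recorded entry agrees with the recomputation.

no error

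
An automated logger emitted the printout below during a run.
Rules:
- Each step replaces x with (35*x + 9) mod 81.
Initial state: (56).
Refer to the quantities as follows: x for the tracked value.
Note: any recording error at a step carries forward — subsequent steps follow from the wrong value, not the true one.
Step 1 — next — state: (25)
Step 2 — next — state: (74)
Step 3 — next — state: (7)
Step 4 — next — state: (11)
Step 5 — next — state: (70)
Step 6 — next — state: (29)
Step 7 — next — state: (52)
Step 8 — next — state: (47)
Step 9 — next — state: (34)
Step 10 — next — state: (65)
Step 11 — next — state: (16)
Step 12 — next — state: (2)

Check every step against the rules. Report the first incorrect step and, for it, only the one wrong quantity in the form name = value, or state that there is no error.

1. x = (35*56 + 9) mod 81 = 25 (checks out)
2. x = (35*25 + 9) mod 81 = 74 (agrees with the printout)
3. x = (35*74 + 9) mod 81 = 7 (in agreement)
4. x = (35*7 + 9) mod 81 = 11 (same as recorded)
5. x = (35*11 + 9) mod 81 = 70 (verified)
6. x = (35*70 + 9) mod 81 = 29 (matches)
7. x = (35*29 + 9) mod 81 = 52 (consistent with the printout)
8. x = (35*52 + 9) mod 81 = 47 (same as recorded)
9. x = (35*47 + 9) mod 81 = 34 (verified)
10. x = (35*34 + 9) mod 81 = 65 (confirmed correct)
11. x = (35*65 + 9) mod 81 = 16 (consistent with the printout)
12. x = (35*16 + 9) mod 81 = 2 (confirmed correct)
All entries verified; no error found.

no error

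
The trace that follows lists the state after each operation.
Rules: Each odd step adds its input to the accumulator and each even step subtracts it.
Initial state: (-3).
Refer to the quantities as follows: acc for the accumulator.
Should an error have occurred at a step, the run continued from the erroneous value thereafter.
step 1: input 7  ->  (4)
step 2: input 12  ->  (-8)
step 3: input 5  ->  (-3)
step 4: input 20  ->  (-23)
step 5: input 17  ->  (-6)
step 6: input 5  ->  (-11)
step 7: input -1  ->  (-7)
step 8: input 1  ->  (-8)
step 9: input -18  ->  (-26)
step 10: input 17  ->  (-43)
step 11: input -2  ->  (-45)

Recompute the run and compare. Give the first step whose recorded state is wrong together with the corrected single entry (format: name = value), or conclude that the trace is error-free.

step 7, acc = -12

Recomputing the run from the initial state:
step 1: acc = 4
step 2: acc = -8
step 3: acc = -3
step 4: acc = -23
step 5: acc = -6
step 6: acc = -11
step 7: acc = -12
step 8: acc = -13
step 9: acc = -31
step 10: acc = -48
step 11: acc = -50
The first disagreement with the trace is at step 7, where the value should be acc = -12.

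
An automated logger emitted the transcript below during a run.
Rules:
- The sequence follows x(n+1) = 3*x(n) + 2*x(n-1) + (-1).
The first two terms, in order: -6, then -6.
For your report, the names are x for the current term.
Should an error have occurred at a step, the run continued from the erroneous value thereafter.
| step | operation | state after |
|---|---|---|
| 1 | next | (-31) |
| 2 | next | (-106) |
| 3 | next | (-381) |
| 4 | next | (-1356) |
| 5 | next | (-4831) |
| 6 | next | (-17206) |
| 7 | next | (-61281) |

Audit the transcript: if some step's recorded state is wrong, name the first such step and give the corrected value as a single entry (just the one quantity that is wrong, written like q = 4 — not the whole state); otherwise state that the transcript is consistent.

no error

step 1: x = 3*(-6) + (2)*(-6) + (-1) = -31 -> verified
step 2: x = 3*(-31) + (2)*(-6) + (-1) = -106 -> in agreement
step 3: x = 3*(-106) + (2)*(-31) + (-1) = -381 -> checks out
step 4: x = 3*(-381) + (2)*(-106) + (-1) = -1356 -> checks out
step 5: x = 3*(-1356) + (2)*(-381) + (-1) = -4831 -> exactly as logged
step 6: x = 3*(-4831) + (2)*(-1356) + (-1) = -17206 -> in agreement
step 7: x = 3*(-17206) + (2)*(-4831) + (-1) = -61281 -> in agreement
Every step is consistent.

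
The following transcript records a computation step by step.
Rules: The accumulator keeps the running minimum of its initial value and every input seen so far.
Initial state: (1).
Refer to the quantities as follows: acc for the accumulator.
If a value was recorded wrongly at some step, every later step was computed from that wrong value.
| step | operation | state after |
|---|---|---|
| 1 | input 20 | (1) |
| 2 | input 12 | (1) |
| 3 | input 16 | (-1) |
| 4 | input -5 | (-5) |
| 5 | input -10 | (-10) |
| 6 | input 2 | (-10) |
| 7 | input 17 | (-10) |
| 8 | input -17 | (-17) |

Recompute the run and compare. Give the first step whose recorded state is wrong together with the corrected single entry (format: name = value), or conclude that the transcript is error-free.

Step 1: acc = min(1, 20) = 1 — consistent with the transcript.
Step 2: acc = min(1, 12) = 1 — matches.
Step 3: acc = min(1, 16) = 1 — first mismatch against the transcript.
The audit stops at step 3: the recorded entry is wrong and should be acc = 1.

step 3, acc = 1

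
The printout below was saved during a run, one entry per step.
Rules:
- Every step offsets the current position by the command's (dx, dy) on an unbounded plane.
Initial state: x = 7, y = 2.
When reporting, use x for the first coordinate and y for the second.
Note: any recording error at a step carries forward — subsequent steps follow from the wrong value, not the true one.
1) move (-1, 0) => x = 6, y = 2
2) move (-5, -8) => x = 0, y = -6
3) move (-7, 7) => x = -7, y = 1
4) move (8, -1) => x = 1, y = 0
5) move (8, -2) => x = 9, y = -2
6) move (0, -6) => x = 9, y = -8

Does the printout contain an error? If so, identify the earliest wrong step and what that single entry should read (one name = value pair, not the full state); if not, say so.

Recomputing the run from the initial state:
step 1: x = 6, y = 2
step 2: x = 1, y = -6
step 3: x = -6, y = 1
step 4: x = 2, y = 0
step 5: x = 10, y = -2
step 6: x = 10, y = -8
The first disagreement with the printout is at step 2, where the value should be x = 1.

step 2, x = 1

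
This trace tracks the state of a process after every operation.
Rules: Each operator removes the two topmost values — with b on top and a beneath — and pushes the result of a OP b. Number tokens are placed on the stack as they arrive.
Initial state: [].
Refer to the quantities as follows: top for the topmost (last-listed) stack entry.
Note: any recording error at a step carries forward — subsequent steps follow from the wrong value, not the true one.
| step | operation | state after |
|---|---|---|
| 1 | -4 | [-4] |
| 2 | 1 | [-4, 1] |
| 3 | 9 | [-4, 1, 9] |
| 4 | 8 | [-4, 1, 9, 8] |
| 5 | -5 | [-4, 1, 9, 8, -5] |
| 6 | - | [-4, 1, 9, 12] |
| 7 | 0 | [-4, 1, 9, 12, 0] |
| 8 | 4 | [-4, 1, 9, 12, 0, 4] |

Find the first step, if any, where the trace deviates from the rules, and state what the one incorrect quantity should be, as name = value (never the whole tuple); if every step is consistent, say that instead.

1. push -4: top = -4 (matches)
2. push 1: top = 1 (matches)
3. push 9: top = 9 (verified)
4. push 8: top = 8 (in agreement)
5. push -5: top = -5 (no discrepancy)
6. 8 - -5 = 13 (this is not what the trace shows)
First deviation found at step 6; the corrected entry is top = 13.

step 6, top = 13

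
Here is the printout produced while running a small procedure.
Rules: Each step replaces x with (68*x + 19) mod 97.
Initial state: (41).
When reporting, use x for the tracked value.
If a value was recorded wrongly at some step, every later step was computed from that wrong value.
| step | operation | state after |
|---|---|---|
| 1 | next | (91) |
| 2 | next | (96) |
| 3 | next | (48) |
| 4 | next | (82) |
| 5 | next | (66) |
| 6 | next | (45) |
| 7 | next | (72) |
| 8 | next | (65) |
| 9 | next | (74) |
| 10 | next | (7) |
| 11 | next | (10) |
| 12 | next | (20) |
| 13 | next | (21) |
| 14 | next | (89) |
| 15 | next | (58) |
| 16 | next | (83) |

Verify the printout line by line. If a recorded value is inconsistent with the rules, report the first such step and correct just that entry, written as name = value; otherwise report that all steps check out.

1. x = (68*41 + 19) mod 97 = 91 (matches)
2. x = (68*91 + 19) mod 97 = 96 (in agreement)
3. x = (68*96 + 19) mod 97 = 48 (verified)
4. x = (68*48 + 19) mod 97 = 82 (verified)
5. x = (68*82 + 19) mod 97 = 66 (checks out)
6. x = (68*66 + 19) mod 97 = 45 (consistent with the printout)
7. x = (68*45 + 19) mod 97 = 72 (consistent with the printout)
8. x = (68*72 + 19) mod 97 = 65 (verified)
9. x = (68*65 + 19) mod 97 = 74 (same as recorded)
10. x = (68*74 + 19) mod 97 = 7 (consistent with the printout)
11. x = (68*7 + 19) mod 97 = 10 (checks out)
12. x = (68*10 + 19) mod 97 = 20 (checks out)
13. x = (68*20 + 19) mod 97 = 21 (agrees with the printout)
14. x = (68*21 + 19) mod 97 = 89 (agrees with the printout)
15. x = (68*89 + 19) mod 97 = 57 (the printout has a different value)
The audit stops at step 15: the recorded entry is wrong and should be x = 57.

step 15, x = 57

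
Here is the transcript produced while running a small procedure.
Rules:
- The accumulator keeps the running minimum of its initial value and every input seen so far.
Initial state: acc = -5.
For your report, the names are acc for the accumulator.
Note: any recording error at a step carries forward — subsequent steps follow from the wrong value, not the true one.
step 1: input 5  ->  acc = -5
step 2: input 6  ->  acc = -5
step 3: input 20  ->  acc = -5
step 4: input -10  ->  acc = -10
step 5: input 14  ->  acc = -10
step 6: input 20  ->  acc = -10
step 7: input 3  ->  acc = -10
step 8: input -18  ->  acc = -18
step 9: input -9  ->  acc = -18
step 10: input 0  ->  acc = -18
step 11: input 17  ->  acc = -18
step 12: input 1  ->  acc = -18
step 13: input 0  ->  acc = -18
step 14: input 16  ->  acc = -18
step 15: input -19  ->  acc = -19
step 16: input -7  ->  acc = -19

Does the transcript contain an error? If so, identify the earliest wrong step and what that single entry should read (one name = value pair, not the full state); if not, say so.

no error

Recomputing the run from the initial state:
step 1: acc = -5
step 2: acc = -5
step 3: acc = -5
step 4: acc = -10
step 5: acc = -10
step 6: acc = -10
step 7: acc = -10
step 8: acc = -18
step 9: acc = -18
step 10: acc = -18
step 11: acc = -18
step 12: acc = -18
step 13: acc = -18
step 14: acc = -18
step 15: acc = -19
step 16: acc = -19
This matches the transcript at every step.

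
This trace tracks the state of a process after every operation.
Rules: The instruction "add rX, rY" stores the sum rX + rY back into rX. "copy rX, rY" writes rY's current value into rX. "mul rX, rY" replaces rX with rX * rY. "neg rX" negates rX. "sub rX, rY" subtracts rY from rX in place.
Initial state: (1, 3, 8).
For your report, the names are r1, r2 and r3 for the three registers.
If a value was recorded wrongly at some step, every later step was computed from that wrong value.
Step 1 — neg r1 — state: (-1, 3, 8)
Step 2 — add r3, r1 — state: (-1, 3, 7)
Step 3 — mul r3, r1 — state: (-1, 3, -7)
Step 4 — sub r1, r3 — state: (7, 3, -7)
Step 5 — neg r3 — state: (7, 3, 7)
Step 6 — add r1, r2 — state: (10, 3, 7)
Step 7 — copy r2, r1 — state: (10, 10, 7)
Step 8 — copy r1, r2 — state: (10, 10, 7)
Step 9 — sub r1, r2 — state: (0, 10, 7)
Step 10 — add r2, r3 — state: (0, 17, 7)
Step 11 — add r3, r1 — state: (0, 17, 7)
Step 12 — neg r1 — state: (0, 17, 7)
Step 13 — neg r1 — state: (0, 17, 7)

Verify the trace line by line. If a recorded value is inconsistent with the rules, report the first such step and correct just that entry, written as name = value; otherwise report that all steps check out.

step 4, r1 = 6

Step 1: r1 = -(1) = -1 — consistent with the trace.
Step 2: r3 = 8 + -1 = 7 — checks out.
Step 3: r3 = 7 * -1 = -7 — consistent with the trace.
Step 4: r1 = -1 - -7 = 6 — the trace disagrees here.
So the first discrepancy is step 4, where the right value is r1 = 6.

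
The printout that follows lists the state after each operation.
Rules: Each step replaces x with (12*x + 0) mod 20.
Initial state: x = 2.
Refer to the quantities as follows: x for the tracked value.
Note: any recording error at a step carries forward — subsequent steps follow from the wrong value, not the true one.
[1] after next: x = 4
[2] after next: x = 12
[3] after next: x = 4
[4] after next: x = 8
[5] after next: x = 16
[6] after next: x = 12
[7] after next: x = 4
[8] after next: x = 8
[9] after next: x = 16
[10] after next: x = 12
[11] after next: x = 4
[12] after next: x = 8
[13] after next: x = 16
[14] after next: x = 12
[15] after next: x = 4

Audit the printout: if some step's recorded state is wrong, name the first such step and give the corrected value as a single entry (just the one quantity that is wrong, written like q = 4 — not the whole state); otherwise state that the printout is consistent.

step 2, x = 8

Recomputing the run from the initial state:
step 1: x = 4
step 2: x = 8
step 3: x = 16
step 4: x = 12
step 5: x = 4
step 6: x = 8
step 7: x = 16
step 8: x = 12
step 9: x = 4
step 10: x = 8
step 11: x = 16
step 12: x = 12
step 13: x = 4
step 14: x = 8
step 15: x = 16
The first disagreement with the printout is at step 2, where the value should be x = 8.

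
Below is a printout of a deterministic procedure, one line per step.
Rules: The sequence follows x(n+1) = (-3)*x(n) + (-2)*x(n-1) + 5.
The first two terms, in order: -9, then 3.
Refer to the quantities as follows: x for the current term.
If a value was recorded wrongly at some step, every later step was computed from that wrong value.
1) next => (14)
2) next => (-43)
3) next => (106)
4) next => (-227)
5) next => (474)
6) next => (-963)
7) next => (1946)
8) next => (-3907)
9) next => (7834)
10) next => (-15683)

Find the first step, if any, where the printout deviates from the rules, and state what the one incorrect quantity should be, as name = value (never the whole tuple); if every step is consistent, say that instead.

step 1: x = -3*(3) + (-2)*(-9) + (5) = 14 -> confirmed correct
step 2: x = -3*(14) + (-2)*(3) + (5) = -43 -> in agreement
step 3: x = -3*(-43) + (-2)*(14) + (5) = 106 -> in agreement
step 4: x = -3*(106) + (-2)*(-43) + (5) = -227 -> in agreement
step 5: x = -3*(-227) + (-2)*(106) + (5) = 474 -> checks out
step 6: x = -3*(474) + (-2)*(-227) + (5) = -963 -> same as recorded
step 7: x = -3*(-963) + (-2)*(474) + (5) = 1946 -> agrees with the printout
step 8: x = -3*(1946) + (-2)*(-963) + (5) = -3907 -> checks out
step 9: x = -3*(-3907) + (-2)*(1946) + (5) = 7834 -> in agreement
step 10: x = -3*(7834) + (-2)*(-3907) + (5) = -15683 -> agrees with the printout
Every step is consistent.

no error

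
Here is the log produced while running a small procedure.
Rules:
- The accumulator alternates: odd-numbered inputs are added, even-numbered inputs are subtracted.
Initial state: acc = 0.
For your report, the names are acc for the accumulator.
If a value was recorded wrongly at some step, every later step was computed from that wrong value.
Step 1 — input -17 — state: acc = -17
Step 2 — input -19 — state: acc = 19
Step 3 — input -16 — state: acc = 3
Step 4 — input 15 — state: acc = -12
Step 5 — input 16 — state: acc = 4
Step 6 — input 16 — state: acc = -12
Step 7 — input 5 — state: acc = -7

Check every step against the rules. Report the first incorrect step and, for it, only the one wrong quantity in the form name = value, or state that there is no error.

step 2, acc = 2

step 1: acc = 0 + -17 = -17 -> same as recorded
step 2: acc = -17 - -19 = 2 -> the log has a different value
Step 2 is the first one off; corrected, acc = 2.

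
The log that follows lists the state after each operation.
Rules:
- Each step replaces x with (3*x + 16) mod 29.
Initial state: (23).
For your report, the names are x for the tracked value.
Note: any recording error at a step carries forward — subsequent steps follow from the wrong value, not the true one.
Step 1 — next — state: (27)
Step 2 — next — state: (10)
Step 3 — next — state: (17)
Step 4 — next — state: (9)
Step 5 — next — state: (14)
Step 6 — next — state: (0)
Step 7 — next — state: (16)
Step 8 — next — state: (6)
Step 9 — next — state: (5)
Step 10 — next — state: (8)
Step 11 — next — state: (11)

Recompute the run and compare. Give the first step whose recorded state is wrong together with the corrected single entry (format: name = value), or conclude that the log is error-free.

step 10, x = 2

Recomputing the run from the initial state:
step 1: x = 27
step 2: x = 10
step 3: x = 17
step 4: x = 9
step 5: x = 14
step 6: x = 0
step 7: x = 16
step 8: x = 6
step 9: x = 5
step 10: x = 2
step 11: x = 22
The first disagreement with the log is at step 10, where the value should be x = 2.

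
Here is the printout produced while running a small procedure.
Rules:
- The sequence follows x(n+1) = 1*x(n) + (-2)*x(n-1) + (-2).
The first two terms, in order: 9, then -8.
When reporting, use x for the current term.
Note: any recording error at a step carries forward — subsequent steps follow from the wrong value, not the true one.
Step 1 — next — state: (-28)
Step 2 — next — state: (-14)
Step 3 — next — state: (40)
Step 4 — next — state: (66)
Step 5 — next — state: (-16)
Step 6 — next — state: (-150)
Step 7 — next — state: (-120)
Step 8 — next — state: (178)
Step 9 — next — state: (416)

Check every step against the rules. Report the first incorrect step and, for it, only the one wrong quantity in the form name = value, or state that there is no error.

Step 1: x = 1*(-8) + (-2)*(9) + (-2) = -28 — no discrepancy.
Step 2: x = 1*(-28) + (-2)*(-8) + (-2) = -14 — matches.
Step 3: x = 1*(-14) + (-2)*(-28) + (-2) = 40 — checks out.
Step 4: x = 1*(40) + (-2)*(-14) + (-2) = 66 — agrees with the printout.
Step 5: x = 1*(66) + (-2)*(40) + (-2) = -16 — checks out.
Step 6: x = 1*(-16) + (-2)*(66) + (-2) = -150 — in agreement.
Step 7: x = 1*(-150) + (-2)*(-16) + (-2) = -120 — confirmed correct.
Step 8: x = 1*(-120) + (-2)*(-150) + (-2) = 178 — verified.
Step 9: x = 1*(178) + (-2)*(-120) + (-2) = 416 — no discrepancy.
Every step is consistent.

no error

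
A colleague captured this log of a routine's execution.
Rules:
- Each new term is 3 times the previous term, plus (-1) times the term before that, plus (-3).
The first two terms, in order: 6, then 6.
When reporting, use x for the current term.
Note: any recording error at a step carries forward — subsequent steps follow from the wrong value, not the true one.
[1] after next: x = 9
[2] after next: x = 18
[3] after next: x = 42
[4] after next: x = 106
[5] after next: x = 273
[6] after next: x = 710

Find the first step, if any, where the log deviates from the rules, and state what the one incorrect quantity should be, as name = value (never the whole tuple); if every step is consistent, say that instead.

Step 1: x = 3*(6) + (-1)*(6) + (-3) = 9 — in agreement.
Step 2: x = 3*(9) + (-1)*(6) + (-3) = 18 — no discrepancy.
Step 3: x = 3*(18) + (-1)*(9) + (-3) = 42 — consistent with the log.
Step 4: x = 3*(42) + (-1)*(18) + (-3) = 105 — this is not what the log shows.
The earliest wrong entry is at step 4: it should read x = 105.

step 4, x = 105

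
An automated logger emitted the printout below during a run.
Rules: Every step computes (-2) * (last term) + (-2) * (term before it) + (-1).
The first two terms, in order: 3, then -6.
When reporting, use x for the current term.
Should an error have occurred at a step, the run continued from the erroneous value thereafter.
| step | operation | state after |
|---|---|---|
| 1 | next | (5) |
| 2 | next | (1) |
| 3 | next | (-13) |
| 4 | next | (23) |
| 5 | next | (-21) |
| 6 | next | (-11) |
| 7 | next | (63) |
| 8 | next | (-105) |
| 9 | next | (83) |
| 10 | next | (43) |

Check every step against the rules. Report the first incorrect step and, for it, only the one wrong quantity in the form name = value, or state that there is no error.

step 6, x = -5

Step 1: x = -2*(-6) + (-2)*(3) + (-1) = 5 — consistent with the printout.
Step 2: x = -2*(5) + (-2)*(-6) + (-1) = 1 — consistent with the printout.
Step 3: x = -2*(1) + (-2)*(5) + (-1) = -13 — verified.
Step 4: x = -2*(-13) + (-2)*(1) + (-1) = 23 — verified.
Step 5: x = -2*(23) + (-2)*(-13) + (-1) = -21 — checks out.
Step 6: x = -2*(-21) + (-2)*(23) + (-1) = -5 — the recorded entry deviates here.
Step 6 is the first one off; corrected, x = -5.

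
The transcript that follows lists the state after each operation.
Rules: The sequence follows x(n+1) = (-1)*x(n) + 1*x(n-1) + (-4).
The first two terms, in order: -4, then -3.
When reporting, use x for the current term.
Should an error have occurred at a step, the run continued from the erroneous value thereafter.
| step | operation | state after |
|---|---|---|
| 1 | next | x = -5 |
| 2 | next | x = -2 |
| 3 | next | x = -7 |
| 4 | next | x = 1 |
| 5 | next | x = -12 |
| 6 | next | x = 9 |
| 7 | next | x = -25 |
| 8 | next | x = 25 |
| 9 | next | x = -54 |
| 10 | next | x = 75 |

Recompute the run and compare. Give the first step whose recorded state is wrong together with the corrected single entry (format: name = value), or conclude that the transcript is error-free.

Step 1: x = -1*(-3) + (1)*(-4) + (-4) = -5 — checks out.
Step 2: x = -1*(-5) + (1)*(-3) + (-4) = -2 — confirmed correct.
Step 3: x = -1*(-2) + (1)*(-5) + (-4) = -7 — in agreement.
Step 4: x = -1*(-7) + (1)*(-2) + (-4) = 1 — consistent with the transcript.
Step 5: x = -1*(1) + (1)*(-7) + (-4) = -12 — same as recorded.
Step 6: x = -1*(-12) + (1)*(1) + (-4) = 9 — same as recorded.
Step 7: x = -1*(9) + (1)*(-12) + (-4) = -25 — same as recorded.
Step 8: x = -1*(-25) + (1)*(9) + (-4) = 30 — a discrepancy with the transcript.
So the first discrepancy is step 8, where the right value is x = 30.

step 8, x = 30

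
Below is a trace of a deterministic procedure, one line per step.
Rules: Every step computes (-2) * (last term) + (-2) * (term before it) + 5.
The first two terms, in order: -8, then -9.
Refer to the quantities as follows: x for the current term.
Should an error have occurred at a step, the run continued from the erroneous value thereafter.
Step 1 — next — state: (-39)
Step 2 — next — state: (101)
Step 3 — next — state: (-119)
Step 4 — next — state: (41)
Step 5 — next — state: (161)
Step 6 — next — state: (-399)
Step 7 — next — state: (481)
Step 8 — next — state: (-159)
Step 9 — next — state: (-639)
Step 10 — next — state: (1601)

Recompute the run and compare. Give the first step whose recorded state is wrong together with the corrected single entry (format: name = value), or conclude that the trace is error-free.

step 1, x = 39

Step 1: x = -2*(-9) + (-2)*(-8) + (5) = 39 — the entry is off here.
The earliest wrong entry is at step 1: it should read x = 39.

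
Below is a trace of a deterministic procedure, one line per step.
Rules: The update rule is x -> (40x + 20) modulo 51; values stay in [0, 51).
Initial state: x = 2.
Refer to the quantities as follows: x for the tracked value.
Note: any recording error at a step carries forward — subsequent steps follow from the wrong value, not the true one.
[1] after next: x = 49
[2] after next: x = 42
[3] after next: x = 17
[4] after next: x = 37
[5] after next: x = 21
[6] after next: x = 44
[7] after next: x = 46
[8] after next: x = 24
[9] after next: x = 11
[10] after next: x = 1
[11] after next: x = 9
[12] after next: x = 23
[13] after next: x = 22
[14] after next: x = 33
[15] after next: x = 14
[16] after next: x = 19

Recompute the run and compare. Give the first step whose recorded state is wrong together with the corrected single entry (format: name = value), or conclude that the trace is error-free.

Recomputing the run from the initial state:
step 1: x = 49
step 2: x = 42
step 3: x = 17
step 4: x = 37
step 5: x = 21
step 6: x = 44
step 7: x = 46
step 8: x = 24
step 9: x = 11
step 10: x = 1
step 11: x = 9
step 12: x = 23
step 13: x = 22
step 14: x = 33
step 15: x = 14
step 16: x = 19
This matches the trace at every step.

no error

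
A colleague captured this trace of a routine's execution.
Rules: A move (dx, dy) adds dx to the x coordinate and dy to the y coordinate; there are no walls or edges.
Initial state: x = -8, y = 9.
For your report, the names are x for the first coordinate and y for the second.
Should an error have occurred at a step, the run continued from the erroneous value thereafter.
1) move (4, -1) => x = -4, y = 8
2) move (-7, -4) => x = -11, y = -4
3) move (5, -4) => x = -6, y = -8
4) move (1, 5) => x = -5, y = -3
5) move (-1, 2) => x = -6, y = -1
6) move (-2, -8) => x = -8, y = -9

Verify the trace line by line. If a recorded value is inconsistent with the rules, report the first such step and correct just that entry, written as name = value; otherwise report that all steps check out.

step 2, y = 4

Step 1: x = -8 + (4) = -4, y = 9 + (-1) = 8 — verified.
Step 2: x = -4 + (-7) = -11, y = 8 + (-4) = 4 — the recorded entry deviates here.
The audit stops at step 2: the recorded entry is wrong and should be y = 4.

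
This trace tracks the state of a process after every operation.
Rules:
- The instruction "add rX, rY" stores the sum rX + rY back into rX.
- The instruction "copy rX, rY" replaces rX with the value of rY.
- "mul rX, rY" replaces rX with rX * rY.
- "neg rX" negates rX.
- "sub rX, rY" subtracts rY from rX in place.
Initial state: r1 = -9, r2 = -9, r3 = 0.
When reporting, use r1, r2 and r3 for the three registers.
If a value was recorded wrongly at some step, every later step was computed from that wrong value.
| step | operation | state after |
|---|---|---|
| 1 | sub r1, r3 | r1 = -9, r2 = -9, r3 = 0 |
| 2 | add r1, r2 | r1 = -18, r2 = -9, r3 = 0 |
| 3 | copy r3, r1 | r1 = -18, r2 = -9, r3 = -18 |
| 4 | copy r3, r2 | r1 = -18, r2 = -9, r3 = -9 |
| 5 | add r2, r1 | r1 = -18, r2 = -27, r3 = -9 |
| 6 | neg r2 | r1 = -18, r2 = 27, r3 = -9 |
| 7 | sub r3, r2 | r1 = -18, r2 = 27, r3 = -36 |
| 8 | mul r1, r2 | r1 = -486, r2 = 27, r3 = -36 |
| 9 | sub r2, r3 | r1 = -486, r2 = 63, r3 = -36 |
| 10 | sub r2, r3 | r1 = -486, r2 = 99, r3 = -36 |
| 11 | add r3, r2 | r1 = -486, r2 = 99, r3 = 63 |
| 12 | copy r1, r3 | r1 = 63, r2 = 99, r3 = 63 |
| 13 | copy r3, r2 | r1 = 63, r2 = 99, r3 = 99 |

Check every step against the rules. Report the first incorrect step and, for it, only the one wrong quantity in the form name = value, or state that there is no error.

no error

Recomputing the run from the initial state:
step 1: r1 = -9, r2 = -9, r3 = 0
step 2: r1 = -18, r2 = -9, r3 = 0
step 3: r1 = -18, r2 = -9, r3 = -18
step 4: r1 = -18, r2 = -9, r3 = -9
step 5: r1 = -18, r2 = -27, r3 = -9
step 6: r1 = -18, r2 = 27, r3 = -9
step 7: r1 = -18, r2 = 27, r3 = -36
step 8: r1 = -486, r2 = 27, r3 = -36
step 9: r1 = -486, r2 = 63, r3 = -36
step 10: r1 = -486, r2 = 99, r3 = -36
step 11: r1 = -486, r2 = 99, r3 = 63
step 12: r1 = 63, r2 = 99, r3 = 63
step 13: r1 = 63, r2 = 99, r3 = 99
This matches the trace at every step.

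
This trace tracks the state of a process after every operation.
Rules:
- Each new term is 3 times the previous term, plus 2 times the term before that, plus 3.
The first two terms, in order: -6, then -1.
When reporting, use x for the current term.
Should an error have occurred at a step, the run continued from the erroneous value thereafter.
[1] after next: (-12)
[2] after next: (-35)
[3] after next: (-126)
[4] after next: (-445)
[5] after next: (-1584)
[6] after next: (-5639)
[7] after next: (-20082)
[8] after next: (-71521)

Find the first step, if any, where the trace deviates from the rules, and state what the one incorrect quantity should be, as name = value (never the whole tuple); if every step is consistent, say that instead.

no error

Step 1: x = 3*(-1) + (2)*(-6) + (3) = -12 — no discrepancy.
Step 2: x = 3*(-12) + (2)*(-1) + (3) = -35 — confirmed correct.
Step 3: x = 3*(-35) + (2)*(-12) + (3) = -126 — confirmed correct.
Step 4: x = 3*(-126) + (2)*(-35) + (3) = -445 — exactly as logged.
Step 5: x = 3*(-445) + (2)*(-126) + (3) = -1584 — exactly as logged.
Step 6: x = 3*(-1584) + (2)*(-445) + (3) = -5639 — checks out.
Step 7: x = 3*(-5639) + (2)*(-1584) + (3) = -20082 — exactly as logged.
Step 8: x = 3*(-20082) + (2)*(-5639) + (3) = -71521 — no discrepancy.
All steps check out; nothing to correct.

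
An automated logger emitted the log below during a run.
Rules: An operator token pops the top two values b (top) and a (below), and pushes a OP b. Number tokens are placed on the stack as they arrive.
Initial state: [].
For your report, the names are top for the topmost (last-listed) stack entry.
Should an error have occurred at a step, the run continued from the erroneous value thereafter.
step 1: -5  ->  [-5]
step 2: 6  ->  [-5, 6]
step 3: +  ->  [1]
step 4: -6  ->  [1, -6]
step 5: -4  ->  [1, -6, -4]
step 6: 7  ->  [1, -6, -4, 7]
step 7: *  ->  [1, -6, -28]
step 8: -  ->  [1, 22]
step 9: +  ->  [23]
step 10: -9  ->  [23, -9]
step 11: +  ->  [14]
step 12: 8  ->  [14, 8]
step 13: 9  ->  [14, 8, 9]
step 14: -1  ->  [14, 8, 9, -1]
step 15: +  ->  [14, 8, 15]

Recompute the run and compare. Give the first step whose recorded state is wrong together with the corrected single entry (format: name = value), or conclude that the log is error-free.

step 15, top = 8

Recomputing the run from the initial state:
step 1: [-5]
step 2: [-5, 6]
step 3: [1]
step 4: [1, -6]
step 5: [1, -6, -4]
step 6: [1, -6, -4, 7]
step 7: [1, -6, -28]
step 8: [1, 22]
step 9: [23]
step 10: [23, -9]
step 11: [14]
step 12: [14, 8]
step 13: [14, 8, 9]
step 14: [14, 8, 9, -1]
step 15: [14, 8, 8]
The first disagreement with the log is at step 15, where the value should be top = 8.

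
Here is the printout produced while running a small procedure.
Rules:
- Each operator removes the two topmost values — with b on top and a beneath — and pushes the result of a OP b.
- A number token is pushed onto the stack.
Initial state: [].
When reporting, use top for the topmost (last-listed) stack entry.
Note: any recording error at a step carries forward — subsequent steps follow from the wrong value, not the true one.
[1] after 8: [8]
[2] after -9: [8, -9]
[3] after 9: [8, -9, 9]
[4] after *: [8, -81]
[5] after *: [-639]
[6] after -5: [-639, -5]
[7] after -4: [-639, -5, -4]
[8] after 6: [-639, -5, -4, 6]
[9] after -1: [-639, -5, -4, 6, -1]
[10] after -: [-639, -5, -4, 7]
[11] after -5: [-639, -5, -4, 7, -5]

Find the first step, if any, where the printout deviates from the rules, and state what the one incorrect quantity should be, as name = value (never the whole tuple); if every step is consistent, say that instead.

step 5, top = -648

Recomputing the run from the initial state:
step 1: [8]
step 2: [8, -9]
step 3: [8, -9, 9]
step 4: [8, -81]
step 5: [-648]
step 6: [-648, -5]
step 7: [-648, -5, -4]
step 8: [-648, -5, -4, 6]
step 9: [-648, -5, -4, 6, -1]
step 10: [-648, -5, -4, 7]
step 11: [-648, -5, -4, 7, -5]
The first disagreement with the printout is at step 5, where the value should be top = -648.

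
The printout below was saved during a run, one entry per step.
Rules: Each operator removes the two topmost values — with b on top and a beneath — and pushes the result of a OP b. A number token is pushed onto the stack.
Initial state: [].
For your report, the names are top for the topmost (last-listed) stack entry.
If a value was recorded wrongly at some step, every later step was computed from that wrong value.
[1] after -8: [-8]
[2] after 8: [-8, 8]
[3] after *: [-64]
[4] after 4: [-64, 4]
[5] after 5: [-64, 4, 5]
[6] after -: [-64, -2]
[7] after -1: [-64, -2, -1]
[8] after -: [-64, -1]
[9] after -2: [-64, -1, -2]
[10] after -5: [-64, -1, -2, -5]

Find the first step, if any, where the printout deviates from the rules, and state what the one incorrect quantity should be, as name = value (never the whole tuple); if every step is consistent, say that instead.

step 6, top = -1

Recomputing the run from the initial state:
step 1: [-8]
step 2: [-8, 8]
step 3: [-64]
step 4: [-64, 4]
step 5: [-64, 4, 5]
step 6: [-64, -1]
step 7: [-64, -1, -1]
step 8: [-64, 0]
step 9: [-64, 0, -2]
step 10: [-64, 0, -2, -5]
The first disagreement with the printout is at step 6, where the value should be top = -1.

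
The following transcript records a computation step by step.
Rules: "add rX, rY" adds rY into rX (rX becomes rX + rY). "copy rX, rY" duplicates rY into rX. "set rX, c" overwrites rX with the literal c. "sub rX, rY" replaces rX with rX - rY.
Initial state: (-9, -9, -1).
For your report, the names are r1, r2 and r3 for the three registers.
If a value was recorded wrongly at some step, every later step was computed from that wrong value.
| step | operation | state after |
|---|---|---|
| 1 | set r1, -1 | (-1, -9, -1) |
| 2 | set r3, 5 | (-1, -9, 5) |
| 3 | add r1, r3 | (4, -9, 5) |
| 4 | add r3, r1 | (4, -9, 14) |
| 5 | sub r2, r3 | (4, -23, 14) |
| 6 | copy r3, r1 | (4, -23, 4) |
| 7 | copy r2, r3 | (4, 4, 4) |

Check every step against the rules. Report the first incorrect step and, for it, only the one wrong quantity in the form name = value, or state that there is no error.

step 4, r3 = 9

1. r1 = -1 (matches)
2. r3 = 5 (agrees with the transcript)
3. r1 = -1 + 5 = 4 (exactly as logged)
4. r3 = 5 + 4 = 9 (the entry is off here)
The audit stops at step 4: the recorded entry is wrong and should be r3 = 9.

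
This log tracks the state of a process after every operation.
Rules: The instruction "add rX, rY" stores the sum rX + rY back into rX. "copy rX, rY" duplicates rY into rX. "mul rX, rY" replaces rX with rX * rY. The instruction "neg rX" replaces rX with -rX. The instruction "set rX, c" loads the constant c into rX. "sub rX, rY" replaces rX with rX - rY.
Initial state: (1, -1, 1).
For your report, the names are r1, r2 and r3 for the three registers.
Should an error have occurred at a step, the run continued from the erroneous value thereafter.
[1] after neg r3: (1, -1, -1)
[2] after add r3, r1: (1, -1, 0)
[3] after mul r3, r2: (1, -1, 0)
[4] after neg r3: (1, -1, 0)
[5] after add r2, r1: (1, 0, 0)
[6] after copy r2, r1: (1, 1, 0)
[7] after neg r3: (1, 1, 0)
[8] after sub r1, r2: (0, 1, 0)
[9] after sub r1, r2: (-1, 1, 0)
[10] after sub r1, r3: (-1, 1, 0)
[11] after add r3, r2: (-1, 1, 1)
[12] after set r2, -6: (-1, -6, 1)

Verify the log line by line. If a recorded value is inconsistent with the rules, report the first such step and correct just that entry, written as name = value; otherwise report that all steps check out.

Recomputing the run from the initial state:
step 1: r1 = 1, r2 = -1, r3 = -1
step 2: r1 = 1, r2 = -1, r3 = 0
step 3: r1 = 1, r2 = -1, r3 = 0
step 4: r1 = 1, r2 = -1, r3 = 0
step 5: r1 = 1, r2 = 0, r3 = 0
step 6: r1 = 1, r2 = 1, r3 = 0
step 7: r1 = 1, r2 = 1, r3 = 0
step 8: r1 = 0, r2 = 1, r3 = 0
step 9: r1 = -1, r2 = 1, r3 = 0
step 10: r1 = -1, r2 = 1, r3 = 0
step 11: r1 = -1, r2 = 1, r3 = 1
step 12: r1 = -1, r2 = -6, r3 = 1
This matches the log at every step.

no error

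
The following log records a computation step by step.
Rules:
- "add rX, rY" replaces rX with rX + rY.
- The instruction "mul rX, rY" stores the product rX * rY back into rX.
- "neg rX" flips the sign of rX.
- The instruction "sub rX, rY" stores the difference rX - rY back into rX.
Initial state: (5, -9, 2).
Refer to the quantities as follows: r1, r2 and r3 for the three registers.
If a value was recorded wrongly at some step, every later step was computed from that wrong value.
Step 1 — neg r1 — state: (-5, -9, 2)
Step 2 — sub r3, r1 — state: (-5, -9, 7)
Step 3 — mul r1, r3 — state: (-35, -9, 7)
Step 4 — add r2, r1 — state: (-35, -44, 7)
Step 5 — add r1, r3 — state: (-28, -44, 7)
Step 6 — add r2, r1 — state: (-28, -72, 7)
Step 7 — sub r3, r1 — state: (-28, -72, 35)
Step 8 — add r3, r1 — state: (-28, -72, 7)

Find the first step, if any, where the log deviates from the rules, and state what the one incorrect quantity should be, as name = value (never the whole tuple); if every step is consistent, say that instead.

no error

Step 1: r1 = -(5) = -5 — in agreement.
Step 2: r3 = 2 - -5 = 7 — in agreement.
Step 3: r1 = -5 * 7 = -35 — no discrepancy.
Step 4: r2 = -9 + -35 = -44 — verified.
Step 5: r1 = -35 + 7 = -28 — agrees with the log.
Step 6: r2 = -44 + -28 = -72 — verified.
Step 7: r3 = 7 - -28 = 35 — in agreement.
Step 8: r3 = 35 + -28 = 7 — exactly as logged.
The recomputation confirms every line.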